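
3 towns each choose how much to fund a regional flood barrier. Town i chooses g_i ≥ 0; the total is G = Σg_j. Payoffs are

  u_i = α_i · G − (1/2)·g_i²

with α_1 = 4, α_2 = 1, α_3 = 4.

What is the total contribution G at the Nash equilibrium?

9

Town i's FOC: ∂u_i/∂g_i = α_i − g_i = 0, so g_i* = α_i.
NE contributions = (4, 1, 4); G = 9.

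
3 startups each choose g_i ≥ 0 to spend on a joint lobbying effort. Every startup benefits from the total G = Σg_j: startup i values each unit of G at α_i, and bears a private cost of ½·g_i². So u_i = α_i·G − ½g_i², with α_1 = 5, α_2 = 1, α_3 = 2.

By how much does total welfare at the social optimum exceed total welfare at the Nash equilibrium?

Startup i's FOC: ∂u_i/∂g_i = α_i − g_i = 0, so g_i* = α_i.
NE contributions = (5, 1, 2); G = 8.
W^NE = (Σα)·G − ½Σα_i² = 8² − ½·30 = 49.
Planner sets g_i = Σα_j = 8 for every i, so G^SO = 3·8 = 24.
W^SO = (Σα)·G^SO − ½·3·(Σα)² = (3/2)·8² = 96.
Deadweight loss = W^SO − W^NE = 47.

47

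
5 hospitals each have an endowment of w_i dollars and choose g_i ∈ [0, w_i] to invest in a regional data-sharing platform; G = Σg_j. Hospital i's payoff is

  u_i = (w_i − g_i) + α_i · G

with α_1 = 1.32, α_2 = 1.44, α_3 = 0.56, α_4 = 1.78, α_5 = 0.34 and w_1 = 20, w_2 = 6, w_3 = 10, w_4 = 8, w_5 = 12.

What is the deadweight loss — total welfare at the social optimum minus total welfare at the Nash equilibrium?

97.68

∂u_i/∂g_i = α_i − 1, so hospital i contributes w_i if α_i > 1, else 0.
α_i > 1 for i ∈ {1, 2, 4}; NE contributions (20, 6, 0, 8, 0), G = 34.
W^NE = Σw_i − G^NE + (Σα_i)·G^NE = 56 + 4.44·34 = 206.96.
Planner: ∂(Σu_j)/∂g_i = Σα_j − 1 = 4.44 > 0, so everyone contributes w_i; G^SO = 56, W^SO = 56 + 4.44·56 = 304.64.
Deadweight loss = 97.68.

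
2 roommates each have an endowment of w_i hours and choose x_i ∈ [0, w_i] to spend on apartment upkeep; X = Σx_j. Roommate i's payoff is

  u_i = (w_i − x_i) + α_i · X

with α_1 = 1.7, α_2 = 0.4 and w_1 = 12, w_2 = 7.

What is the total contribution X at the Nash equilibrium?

∂u_i/∂x_i = α_i − 1, so roommate i contributes w_i if α_i > 1, else 0.
α_i > 1 for i ∈ {1}; NE contributions (12, 0), X = 12.

12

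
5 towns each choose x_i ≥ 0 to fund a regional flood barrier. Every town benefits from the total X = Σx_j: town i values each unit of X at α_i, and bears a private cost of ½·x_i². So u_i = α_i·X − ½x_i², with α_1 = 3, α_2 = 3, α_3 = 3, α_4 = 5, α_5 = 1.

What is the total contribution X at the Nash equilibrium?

15

Town i's FOC: ∂u_i/∂x_i = α_i − x_i = 0, so x_i* = α_i.
NE contributions = (3, 3, 3, 5, 1); X = 15.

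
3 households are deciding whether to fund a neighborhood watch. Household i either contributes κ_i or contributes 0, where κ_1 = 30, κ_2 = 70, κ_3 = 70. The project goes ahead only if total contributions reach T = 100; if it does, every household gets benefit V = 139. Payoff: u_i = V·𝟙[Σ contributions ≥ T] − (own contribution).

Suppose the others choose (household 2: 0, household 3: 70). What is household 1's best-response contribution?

30

Others' total = 70. Contributing 30 brings total to 100 ≥ 100: gain V − κ_1 = 109.
Best response: 30.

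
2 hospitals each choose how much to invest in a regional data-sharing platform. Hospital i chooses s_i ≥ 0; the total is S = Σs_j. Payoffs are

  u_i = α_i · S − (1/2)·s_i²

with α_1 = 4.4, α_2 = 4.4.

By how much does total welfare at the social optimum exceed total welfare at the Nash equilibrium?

Hospital i's FOC: ∂u_i/∂s_i = α_i − s_i = 0, so s_i* = α_i.
NE contributions = (4.4, 4.4); S = 8.8.
W^NE = (Σα)·S − ½Σα_i² = 8.8² − ½·38.72 = 58.08.
Planner sets s_i = Σα_j = 8.8 for every i, so S^SO = 2·8.8 = 17.6.
W^SO = (Σα)·S^SO − ½·2·(Σα)² = (2/2)·8.8² = 77.44.
Deadweight loss = W^SO − W^NE = 19.36.

19.36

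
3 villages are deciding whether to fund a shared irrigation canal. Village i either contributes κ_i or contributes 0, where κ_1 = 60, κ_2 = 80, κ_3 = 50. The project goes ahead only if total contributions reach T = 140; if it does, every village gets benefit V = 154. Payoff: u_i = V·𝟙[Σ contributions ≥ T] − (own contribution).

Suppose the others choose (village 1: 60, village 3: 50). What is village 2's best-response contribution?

Others' total = 110. Contributing 80 brings total to 190 ≥ 140: gain V − κ_2 = 74.
Best response: 80.

80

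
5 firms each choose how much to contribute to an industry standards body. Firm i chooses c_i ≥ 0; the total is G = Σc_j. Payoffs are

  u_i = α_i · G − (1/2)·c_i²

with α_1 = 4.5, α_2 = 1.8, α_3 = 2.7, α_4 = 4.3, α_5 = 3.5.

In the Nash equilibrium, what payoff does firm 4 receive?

Firm i's FOC: ∂u_i/∂c_i = α_i − c_i = 0, so c_i* = α_i.
NE contributions = (4.5, 1.8, 2.7, 4.3, 3.5); G = 16.8.
u_4 = α_4·G − ½·(c_4)² = 4.3·16.8 − ½·4.3² = 62.995.

62.995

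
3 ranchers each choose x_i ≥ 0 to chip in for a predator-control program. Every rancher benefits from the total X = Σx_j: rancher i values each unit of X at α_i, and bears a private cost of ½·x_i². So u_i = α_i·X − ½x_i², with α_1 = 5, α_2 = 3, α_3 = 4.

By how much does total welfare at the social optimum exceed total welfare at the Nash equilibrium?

Rancher i's FOC: ∂u_i/∂x_i = α_i − x_i = 0, so x_i* = α_i.
NE contributions = (5, 3, 4); X = 12.
W^NE = (Σα)·X − ½Σα_i² = 12² − ½·50 = 119.
Planner sets x_i = Σα_j = 12 for every i, so X^SO = 3·12 = 36.
W^SO = (Σα)·X^SO − ½·3·(Σα)² = (3/2)·12² = 216.
Deadweight loss = W^SO − W^NE = 97.

97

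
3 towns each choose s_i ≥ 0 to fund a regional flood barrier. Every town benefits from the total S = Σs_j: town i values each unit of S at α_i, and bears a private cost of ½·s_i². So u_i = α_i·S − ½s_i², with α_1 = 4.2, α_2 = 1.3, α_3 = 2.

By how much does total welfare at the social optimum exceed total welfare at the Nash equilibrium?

Town i's FOC: ∂u_i/∂s_i = α_i − s_i = 0, so s_i* = α_i.
NE contributions = (4.2, 1.3, 2); S = 7.5.
W^NE = (Σα)·S − ½Σα_i² = 7.5² − ½·23.33 = 44.585.
Planner sets s_i = Σα_j = 7.5 for every i, so S^SO = 3·7.5 = 22.5.
W^SO = (Σα)·S^SO − ½·3·(Σα)² = (3/2)·7.5² = 84.375.
Deadweight loss = W^SO − W^NE = 39.79.

39.79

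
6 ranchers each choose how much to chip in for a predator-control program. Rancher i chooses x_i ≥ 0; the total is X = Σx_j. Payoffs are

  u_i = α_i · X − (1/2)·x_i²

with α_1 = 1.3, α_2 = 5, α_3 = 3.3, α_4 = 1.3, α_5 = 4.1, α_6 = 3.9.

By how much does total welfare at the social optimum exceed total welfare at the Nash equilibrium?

750.065

Rancher i's FOC: ∂u_i/∂x_i = α_i − x_i = 0, so x_i* = α_i.
NE contributions = (1.3, 5, 3.3, 1.3, 4.1, 3.9); X = 18.9.
W^NE = (Σα)·X − ½Σα_i² = 18.9² − ½·71.29 = 321.565.
Planner sets x_i = Σα_j = 18.9 for every i, so X^SO = 6·18.9 = 113.4.
W^SO = (Σα)·X^SO − ½·6·(Σα)² = (6/2)·18.9² = 1071.63.
Deadweight loss = W^SO − W^NE = 750.065.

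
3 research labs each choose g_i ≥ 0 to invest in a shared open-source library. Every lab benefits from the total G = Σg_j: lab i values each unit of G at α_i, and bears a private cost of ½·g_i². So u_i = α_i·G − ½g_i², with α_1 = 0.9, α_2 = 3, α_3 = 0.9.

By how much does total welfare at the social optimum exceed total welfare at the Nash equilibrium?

16.83

Lab i's FOC: ∂u_i/∂g_i = α_i − g_i = 0, so g_i* = α_i.
NE contributions = (0.9, 3, 0.9); G = 4.8.
W^NE = (Σα)·G − ½Σα_i² = 4.8² − ½·10.62 = 17.73.
Planner sets g_i = Σα_j = 4.8 for every i, so G^SO = 3·4.8 = 14.4.
W^SO = (Σα)·G^SO − ½·3·(Σα)² = (3/2)·4.8² = 34.56.
Deadweight loss = W^SO − W^NE = 16.83.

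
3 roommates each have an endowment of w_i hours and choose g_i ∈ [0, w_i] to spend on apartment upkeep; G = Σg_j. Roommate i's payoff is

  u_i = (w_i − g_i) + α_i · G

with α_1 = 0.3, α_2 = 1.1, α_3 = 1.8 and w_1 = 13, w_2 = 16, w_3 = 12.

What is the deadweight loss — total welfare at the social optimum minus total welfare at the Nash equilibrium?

28.6

∂u_i/∂g_i = α_i − 1, so roommate i contributes w_i if α_i > 1, else 0.
α_i > 1 for i ∈ {2, 3}; NE contributions (0, 16, 12), G = 28.
W^NE = Σw_i − G^NE + (Σα_i)·G^NE = 41 + 2.2·28 = 102.6.
Planner: ∂(Σu_j)/∂g_i = Σα_j − 1 = 2.2 > 0, so everyone contributes w_i; G^SO = 41, W^SO = 41 + 2.2·41 = 131.2.
Deadweight loss = 28.6.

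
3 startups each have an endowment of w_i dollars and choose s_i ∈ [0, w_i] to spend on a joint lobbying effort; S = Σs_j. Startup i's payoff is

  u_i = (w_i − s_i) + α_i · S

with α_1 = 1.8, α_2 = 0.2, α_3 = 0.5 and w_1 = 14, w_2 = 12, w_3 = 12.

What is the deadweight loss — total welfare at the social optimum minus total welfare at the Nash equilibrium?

36

∂u_i/∂s_i = α_i − 1, so startup i contributes w_i if α_i > 1, else 0.
α_i > 1 for i ∈ {1}; NE contributions (14, 0, 0), S = 14.
W^NE = Σw_i − S^NE + (Σα_i)·S^NE = 38 + 1.5·14 = 59.
Planner: ∂(Σu_j)/∂s_i = Σα_j − 1 = 1.5 > 0, so everyone contributes w_i; S^SO = 38, W^SO = 38 + 1.5·38 = 95.
Deadweight loss = 36.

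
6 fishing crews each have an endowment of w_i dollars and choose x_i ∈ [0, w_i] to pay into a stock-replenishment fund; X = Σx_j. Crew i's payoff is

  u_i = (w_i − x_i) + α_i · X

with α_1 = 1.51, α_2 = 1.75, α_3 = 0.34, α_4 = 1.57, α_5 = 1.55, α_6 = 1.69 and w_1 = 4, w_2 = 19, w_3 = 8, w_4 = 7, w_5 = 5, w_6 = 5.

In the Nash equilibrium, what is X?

40

∂u_i/∂x_i = α_i − 1, so crew i contributes w_i if α_i > 1, else 0.
α_i > 1 for i ∈ {1, 2, 4, 5, 6}; NE contributions (4, 19, 0, 7, 5, 5), X = 40.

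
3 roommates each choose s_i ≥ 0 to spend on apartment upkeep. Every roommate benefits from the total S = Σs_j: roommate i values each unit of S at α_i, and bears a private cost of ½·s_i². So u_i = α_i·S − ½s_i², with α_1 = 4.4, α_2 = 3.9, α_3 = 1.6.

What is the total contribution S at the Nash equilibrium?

9.9

Roommate i's FOC: ∂u_i/∂s_i = α_i − s_i = 0, so s_i* = α_i.
NE contributions = (4.4, 3.9, 1.6); S = 9.9.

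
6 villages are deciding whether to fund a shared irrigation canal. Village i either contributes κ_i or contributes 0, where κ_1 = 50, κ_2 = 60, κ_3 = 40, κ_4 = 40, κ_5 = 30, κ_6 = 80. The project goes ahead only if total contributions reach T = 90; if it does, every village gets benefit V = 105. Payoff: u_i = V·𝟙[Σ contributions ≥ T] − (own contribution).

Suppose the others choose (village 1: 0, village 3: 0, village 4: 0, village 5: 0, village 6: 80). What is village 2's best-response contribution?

60

Others' total = 80. Contributing 60 brings total to 140 ≥ 90: gain V − κ_2 = 45.
Best response: 60.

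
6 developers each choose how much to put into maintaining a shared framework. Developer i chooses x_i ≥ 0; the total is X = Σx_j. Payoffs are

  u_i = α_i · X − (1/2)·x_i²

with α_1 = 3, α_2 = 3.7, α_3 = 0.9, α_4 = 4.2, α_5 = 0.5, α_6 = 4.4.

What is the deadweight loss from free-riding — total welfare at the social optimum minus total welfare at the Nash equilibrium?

588.155

Developer i's FOC: ∂u_i/∂x_i = α_i − x_i = 0, so x_i* = α_i.
NE contributions = (3, 3.7, 0.9, 4.2, 0.5, 4.4); X = 16.7.
W^NE = (Σα)·X − ½Σα_i² = 16.7² − ½·60.75 = 248.515.
Planner sets x_i = Σα_j = 16.7 for every i, so X^SO = 6·16.7 = 100.2.
W^SO = (Σα)·X^SO − ½·6·(Σα)² = (6/2)·16.7² = 836.67.
Deadweight loss = W^SO − W^NE = 588.155.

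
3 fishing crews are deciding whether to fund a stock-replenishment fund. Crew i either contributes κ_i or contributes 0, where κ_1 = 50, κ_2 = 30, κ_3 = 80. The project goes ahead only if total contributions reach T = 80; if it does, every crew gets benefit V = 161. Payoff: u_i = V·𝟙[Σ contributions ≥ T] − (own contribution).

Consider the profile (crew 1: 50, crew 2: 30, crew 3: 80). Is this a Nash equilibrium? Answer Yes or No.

No

Total = 160 ≥ 80: provided.
Crew 1 (pledges 50, payoff 111): dropping to 0 → total 110, payoff 161. Profitable deviation.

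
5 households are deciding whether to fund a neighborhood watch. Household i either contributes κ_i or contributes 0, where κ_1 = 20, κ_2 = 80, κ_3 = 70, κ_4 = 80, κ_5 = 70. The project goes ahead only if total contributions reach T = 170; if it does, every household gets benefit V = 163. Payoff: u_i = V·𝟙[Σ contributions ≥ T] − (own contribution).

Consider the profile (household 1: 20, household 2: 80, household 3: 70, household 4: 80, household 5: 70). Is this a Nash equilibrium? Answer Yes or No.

No

Total = 320 ≥ 170: provided.
Household 1 (pledges 20, payoff 143): dropping to 0 → total 300, payoff 163. Profitable deviation.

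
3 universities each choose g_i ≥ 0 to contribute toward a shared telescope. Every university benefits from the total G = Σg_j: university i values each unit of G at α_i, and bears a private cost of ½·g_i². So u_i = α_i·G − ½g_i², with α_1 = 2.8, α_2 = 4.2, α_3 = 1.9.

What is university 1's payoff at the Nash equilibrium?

21

University i's FOC: ∂u_i/∂g_i = α_i − g_i = 0, so g_i* = α_i.
NE contributions = (2.8, 4.2, 1.9); G = 8.9.
u_1 = α_1·G − ½·(g_1)² = 2.8·8.9 − ½·2.8² = 21.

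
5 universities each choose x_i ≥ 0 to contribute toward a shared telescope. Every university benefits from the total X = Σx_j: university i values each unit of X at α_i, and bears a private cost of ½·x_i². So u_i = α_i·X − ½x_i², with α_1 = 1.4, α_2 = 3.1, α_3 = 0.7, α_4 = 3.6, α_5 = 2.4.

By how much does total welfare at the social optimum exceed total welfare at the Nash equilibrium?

University i's FOC: ∂u_i/∂x_i = α_i − x_i = 0, so x_i* = α_i.
NE contributions = (1.4, 3.1, 0.7, 3.6, 2.4); X = 11.2.
W^NE = (Σα)·X − ½Σα_i² = 11.2² − ½·30.78 = 110.05.
Planner sets x_i = Σα_j = 11.2 for every i, so X^SO = 5·11.2 = 56.
W^SO = (Σα)·X^SO − ½·5·(Σα)² = (5/2)·11.2² = 313.6.
Deadweight loss = W^SO − W^NE = 203.55.

203.55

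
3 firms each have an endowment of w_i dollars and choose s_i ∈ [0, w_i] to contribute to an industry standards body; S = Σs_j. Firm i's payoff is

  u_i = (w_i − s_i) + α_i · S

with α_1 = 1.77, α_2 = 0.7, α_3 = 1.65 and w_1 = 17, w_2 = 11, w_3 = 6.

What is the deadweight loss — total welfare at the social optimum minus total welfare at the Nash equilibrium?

∂u_i/∂s_i = α_i − 1, so firm i contributes w_i if α_i > 1, else 0.
α_i > 1 for i ∈ {1, 3}; NE contributions (17, 0, 6), S = 23.
W^NE = Σw_i − S^NE + (Σα_i)·S^NE = 34 + 3.12·23 = 105.76.
Planner: ∂(Σu_j)/∂s_i = Σα_j − 1 = 3.12 > 0, so everyone contributes w_i; S^SO = 34, W^SO = 34 + 3.12·34 = 140.08.
Deadweight loss = 34.32.

34.32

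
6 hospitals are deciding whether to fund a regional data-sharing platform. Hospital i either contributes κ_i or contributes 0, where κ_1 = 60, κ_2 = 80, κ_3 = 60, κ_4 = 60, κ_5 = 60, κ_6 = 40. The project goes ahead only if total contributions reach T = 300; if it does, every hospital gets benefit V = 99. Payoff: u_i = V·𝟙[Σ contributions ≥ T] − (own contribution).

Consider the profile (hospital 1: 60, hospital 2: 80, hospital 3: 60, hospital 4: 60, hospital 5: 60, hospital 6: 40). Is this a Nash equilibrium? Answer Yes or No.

No

Total = 360 ≥ 300: provided.
Hospital 1 (pledges 60, payoff 39): dropping to 0 → total 300, payoff 99. Profitable deviation.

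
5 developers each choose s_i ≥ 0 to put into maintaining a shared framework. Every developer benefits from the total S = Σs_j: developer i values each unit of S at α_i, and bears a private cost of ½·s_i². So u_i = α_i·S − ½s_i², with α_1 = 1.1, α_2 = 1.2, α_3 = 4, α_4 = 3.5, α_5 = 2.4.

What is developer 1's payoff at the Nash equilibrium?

Developer i's FOC: ∂u_i/∂s_i = α_i − s_i = 0, so s_i* = α_i.
NE contributions = (1.1, 1.2, 4, 3.5, 2.4); S = 12.2.
u_1 = α_1·S − ½·(s_1)² = 1.1·12.2 − ½·1.1² = 12.815.

12.815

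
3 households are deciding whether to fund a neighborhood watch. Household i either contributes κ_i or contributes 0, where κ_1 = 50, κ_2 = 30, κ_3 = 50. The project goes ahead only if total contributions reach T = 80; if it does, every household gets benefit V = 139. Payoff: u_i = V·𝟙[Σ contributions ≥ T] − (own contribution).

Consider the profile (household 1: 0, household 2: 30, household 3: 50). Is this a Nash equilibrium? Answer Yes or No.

Yes

Total = 80 ≥ 80: provided.
Household 1 (pledges 0, payoff 139): pledging 50 → total 130, payoff 89. No gain.
Household 2 (pledges 30, payoff 109): dropping to 0 → total 50, payoff 0. No gain.
Household 3 (pledges 50, payoff 89): dropping to 0 → total 30, payoff 0. No gain.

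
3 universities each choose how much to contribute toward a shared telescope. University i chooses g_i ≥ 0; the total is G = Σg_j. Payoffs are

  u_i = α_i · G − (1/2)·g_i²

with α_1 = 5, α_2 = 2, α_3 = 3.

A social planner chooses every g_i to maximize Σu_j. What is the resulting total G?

30

Planner FOC: ∂(Σu_j)/∂g_i = (Σα_j) − g_i = 0, so g_i^SO = Σα_j = 10 for every i; G^SO = 30.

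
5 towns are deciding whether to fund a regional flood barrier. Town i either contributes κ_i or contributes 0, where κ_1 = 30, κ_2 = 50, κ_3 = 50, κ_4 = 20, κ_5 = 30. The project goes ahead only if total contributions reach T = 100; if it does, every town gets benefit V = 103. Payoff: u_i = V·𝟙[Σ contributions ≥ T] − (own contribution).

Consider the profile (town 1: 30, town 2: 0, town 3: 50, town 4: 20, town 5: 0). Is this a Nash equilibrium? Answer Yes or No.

Total = 100 ≥ 100: provided.
Town 1 (pledges 30, payoff 73): dropping to 0 → total 70, payoff 0. No gain.
Town 2 (pledges 0, payoff 103): pledging 50 → total 150, payoff 53. No gain.
Town 3 (pledges 50, payoff 53): dropping to 0 → total 50, payoff 0. No gain.
Town 4 (pledges 20, payoff 83): dropping to 0 → total 80, payoff 0. No gain.
Town 5 (pledges 0, payoff 103): pledging 30 → total 130, payoff 73. No gain.

Yes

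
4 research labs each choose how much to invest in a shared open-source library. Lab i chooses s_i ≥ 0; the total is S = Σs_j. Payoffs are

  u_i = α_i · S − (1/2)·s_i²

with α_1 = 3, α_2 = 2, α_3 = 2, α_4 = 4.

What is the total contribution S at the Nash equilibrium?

Lab i's FOC: ∂u_i/∂s_i = α_i − s_i = 0, so s_i* = α_i.
NE contributions = (3, 2, 2, 4); S = 11.

11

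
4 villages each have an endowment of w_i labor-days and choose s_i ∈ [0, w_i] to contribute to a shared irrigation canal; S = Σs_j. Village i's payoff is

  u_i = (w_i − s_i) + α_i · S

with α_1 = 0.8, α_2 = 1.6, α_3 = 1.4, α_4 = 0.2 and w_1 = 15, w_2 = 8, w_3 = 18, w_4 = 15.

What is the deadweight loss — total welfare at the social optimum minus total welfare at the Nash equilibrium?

∂u_i/∂s_i = α_i − 1, so village i contributes w_i if α_i > 1, else 0.
α_i > 1 for i ∈ {2, 3}; NE contributions (0, 8, 18, 0), S = 26.
W^NE = Σw_i − S^NE + (Σα_i)·S^NE = 56 + 3·26 = 134.
Planner: ∂(Σu_j)/∂s_i = Σα_j − 1 = 3 > 0, so everyone contributes w_i; S^SO = 56, W^SO = 56 + 3·56 = 224.
Deadweight loss = 90.

90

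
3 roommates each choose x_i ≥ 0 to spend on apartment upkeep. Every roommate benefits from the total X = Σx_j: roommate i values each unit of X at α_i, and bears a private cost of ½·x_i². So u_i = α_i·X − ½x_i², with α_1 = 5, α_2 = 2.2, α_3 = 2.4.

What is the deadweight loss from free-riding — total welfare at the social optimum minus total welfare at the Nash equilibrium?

Roommate i's FOC: ∂u_i/∂x_i = α_i − x_i = 0, so x_i* = α_i.
NE contributions = (5, 2.2, 2.4); X = 9.6.
W^NE = (Σα)·X − ½Σα_i² = 9.6² − ½·35.6 = 74.36.
Planner sets x_i = Σα_j = 9.6 for every i, so X^SO = 3·9.6 = 28.8.
W^SO = (Σα)·X^SO − ½·3·(Σα)² = (3/2)·9.6² = 138.24.
Deadweight loss = W^SO − W^NE = 63.88.

63.88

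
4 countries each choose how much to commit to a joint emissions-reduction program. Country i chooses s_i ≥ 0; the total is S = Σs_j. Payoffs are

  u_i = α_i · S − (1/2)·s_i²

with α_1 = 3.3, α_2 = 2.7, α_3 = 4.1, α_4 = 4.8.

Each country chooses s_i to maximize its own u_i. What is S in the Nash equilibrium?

Country i's FOC: ∂u_i/∂s_i = α_i − s_i = 0, so s_i* = α_i.
NE contributions = (3.3, 2.7, 4.1, 4.8); S = 14.9.

14.9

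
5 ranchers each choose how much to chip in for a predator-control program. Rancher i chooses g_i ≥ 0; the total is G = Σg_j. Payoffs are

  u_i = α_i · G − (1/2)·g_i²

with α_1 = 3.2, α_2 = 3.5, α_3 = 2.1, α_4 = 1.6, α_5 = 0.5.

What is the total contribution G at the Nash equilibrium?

10.9

Rancher i's FOC: ∂u_i/∂g_i = α_i − g_i = 0, so g_i* = α_i.
NE contributions = (3.2, 3.5, 2.1, 1.6, 0.5); G = 10.9.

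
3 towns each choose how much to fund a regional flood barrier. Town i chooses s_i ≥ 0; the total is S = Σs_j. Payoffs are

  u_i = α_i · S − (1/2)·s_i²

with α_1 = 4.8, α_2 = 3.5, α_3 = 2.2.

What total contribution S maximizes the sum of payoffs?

Planner FOC: ∂(Σu_j)/∂s_i = (Σα_j) − s_i = 0, so s_i^SO = Σα_j = 10.5 for every i; S^SO = 31.5.

31.5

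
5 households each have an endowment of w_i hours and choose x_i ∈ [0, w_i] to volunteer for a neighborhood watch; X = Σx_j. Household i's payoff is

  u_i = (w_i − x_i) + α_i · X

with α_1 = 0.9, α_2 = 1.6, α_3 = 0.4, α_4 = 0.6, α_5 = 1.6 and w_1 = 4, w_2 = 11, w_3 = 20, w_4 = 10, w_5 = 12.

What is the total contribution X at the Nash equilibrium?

∂u_i/∂x_i = α_i − 1, so household i contributes w_i if α_i > 1, else 0.
α_i > 1 for i ∈ {2, 5}; NE contributions (0, 11, 0, 0, 12), X = 23.

23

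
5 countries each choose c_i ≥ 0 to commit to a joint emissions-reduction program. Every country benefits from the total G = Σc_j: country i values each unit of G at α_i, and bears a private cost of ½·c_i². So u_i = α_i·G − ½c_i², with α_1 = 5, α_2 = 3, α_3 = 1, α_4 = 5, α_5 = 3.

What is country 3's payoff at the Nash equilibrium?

16.5

Country i's FOC: ∂u_i/∂c_i = α_i − c_i = 0, so c_i* = α_i.
NE contributions = (5, 3, 1, 5, 3); G = 17.
u_3 = α_3·G − ½·(c_3)² = 1·17 − ½·1² = 16.5.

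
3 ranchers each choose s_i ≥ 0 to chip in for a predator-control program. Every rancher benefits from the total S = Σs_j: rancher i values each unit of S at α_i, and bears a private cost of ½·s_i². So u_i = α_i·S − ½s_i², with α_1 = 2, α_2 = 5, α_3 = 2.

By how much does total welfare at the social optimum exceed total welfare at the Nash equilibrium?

57

Rancher i's FOC: ∂u_i/∂s_i = α_i − s_i = 0, so s_i* = α_i.
NE contributions = (2, 5, 2); S = 9.
W^NE = (Σα)·S − ½Σα_i² = 9² − ½·33 = 64.5.
Planner sets s_i = Σα_j = 9 for every i, so S^SO = 3·9 = 27.
W^SO = (Σα)·S^SO − ½·3·(Σα)² = (3/2)·9² = 121.5.
Deadweight loss = W^SO − W^NE = 57.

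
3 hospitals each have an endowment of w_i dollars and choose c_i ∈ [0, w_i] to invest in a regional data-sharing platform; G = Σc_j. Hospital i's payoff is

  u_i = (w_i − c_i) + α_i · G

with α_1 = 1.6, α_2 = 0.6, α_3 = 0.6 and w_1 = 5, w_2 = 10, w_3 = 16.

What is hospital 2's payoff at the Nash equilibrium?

13

∂u_i/∂c_i = α_i − 1, so hospital i contributes w_i if α_i > 1, else 0.
α_i > 1 for i ∈ {1}; NE contributions (5, 0, 0), G = 5.
u_2 = (10 − 0) + 0.6·5 = 13.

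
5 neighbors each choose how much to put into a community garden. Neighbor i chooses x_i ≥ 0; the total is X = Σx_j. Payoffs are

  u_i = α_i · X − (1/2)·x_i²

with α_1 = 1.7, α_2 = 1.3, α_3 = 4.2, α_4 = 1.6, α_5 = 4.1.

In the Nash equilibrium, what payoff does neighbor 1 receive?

20.485

Neighbor i's FOC: ∂u_i/∂x_i = α_i − x_i = 0, so x_i* = α_i.
NE contributions = (1.7, 1.3, 4.2, 1.6, 4.1); X = 12.9.
u_1 = α_1·X − ½·(x_1)² = 1.7·12.9 − ½·1.7² = 20.485.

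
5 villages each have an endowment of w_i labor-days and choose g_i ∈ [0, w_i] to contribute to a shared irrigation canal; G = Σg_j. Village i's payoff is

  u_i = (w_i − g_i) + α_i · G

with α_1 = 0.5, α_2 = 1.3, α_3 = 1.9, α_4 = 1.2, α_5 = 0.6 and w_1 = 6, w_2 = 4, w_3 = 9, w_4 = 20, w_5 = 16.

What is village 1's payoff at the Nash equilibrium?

22.5

∂u_i/∂g_i = α_i − 1, so village i contributes w_i if α_i > 1, else 0.
α_i > 1 for i ∈ {2, 3, 4}; NE contributions (0, 4, 9, 20, 0), G = 33.
u_1 = (6 − 0) + 0.5·33 = 22.5.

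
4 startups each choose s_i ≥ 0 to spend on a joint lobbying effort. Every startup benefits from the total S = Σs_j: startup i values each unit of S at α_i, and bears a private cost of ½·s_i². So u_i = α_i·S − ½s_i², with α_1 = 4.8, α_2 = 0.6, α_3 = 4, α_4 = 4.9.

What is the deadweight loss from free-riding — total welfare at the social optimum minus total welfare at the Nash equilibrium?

236.195

Startup i's FOC: ∂u_i/∂s_i = α_i − s_i = 0, so s_i* = α_i.
NE contributions = (4.8, 0.6, 4, 4.9); S = 14.3.
W^NE = (Σα)·S − ½Σα_i² = 14.3² − ½·63.41 = 172.785.
Planner sets s_i = Σα_j = 14.3 for every i, so S^SO = 4·14.3 = 57.2.
W^SO = (Σα)·S^SO − ½·4·(Σα)² = (4/2)·14.3² = 408.98.
Deadweight loss = W^SO − W^NE = 236.195.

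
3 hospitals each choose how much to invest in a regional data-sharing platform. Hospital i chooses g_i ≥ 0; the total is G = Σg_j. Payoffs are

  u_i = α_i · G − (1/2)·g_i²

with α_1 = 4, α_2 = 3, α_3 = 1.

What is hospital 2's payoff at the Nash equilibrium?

Hospital i's FOC: ∂u_i/∂g_i = α_i − g_i = 0, so g_i* = α_i.
NE contributions = (4, 3, 1); G = 8.
u_2 = α_2·G − ½·(g_2)² = 3·8 − ½·3² = 19.5.

19.5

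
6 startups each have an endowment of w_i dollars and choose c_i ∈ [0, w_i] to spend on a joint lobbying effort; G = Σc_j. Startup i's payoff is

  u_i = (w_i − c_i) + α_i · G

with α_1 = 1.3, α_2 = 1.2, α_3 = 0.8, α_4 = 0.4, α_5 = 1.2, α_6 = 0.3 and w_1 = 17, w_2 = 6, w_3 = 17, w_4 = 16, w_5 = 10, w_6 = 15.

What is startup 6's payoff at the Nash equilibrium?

∂u_i/∂c_i = α_i − 1, so startup i contributes w_i if α_i > 1, else 0.
α_i > 1 for i ∈ {1, 2, 5}; NE contributions (17, 6, 0, 0, 10, 0), G = 33.
u_6 = (15 − 0) + 0.3·33 = 24.9.

24.9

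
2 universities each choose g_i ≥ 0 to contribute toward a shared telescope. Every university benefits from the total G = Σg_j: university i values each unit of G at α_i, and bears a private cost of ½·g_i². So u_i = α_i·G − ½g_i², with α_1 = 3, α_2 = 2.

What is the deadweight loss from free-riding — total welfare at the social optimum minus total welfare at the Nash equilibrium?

6.5

University i's FOC: ∂u_i/∂g_i = α_i − g_i = 0, so g_i* = α_i.
NE contributions = (3, 2); G = 5.
W^NE = (Σα)·G − ½Σα_i² = 5² − ½·13 = 18.5.
Planner sets g_i = Σα_j = 5 for every i, so G^SO = 2·5 = 10.
W^SO = (Σα)·G^SO − ½·2·(Σα)² = (2/2)·5² = 25.
Deadweight loss = W^SO − W^NE = 6.5.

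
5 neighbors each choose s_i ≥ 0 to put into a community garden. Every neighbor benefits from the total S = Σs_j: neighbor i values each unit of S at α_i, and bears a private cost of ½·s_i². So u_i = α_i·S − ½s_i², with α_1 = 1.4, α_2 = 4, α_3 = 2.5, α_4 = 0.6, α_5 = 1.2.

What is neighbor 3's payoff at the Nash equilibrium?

Neighbor i's FOC: ∂u_i/∂s_i = α_i − s_i = 0, so s_i* = α_i.
NE contributions = (1.4, 4, 2.5, 0.6, 1.2); S = 9.7.
u_3 = α_3·S − ½·(s_3)² = 2.5·9.7 − ½·2.5² = 21.125.

21.125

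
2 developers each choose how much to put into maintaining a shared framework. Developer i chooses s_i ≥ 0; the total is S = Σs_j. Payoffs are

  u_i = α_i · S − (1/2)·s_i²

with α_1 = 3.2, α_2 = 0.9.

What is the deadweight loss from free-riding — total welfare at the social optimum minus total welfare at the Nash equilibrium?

5.525

Developer i's FOC: ∂u_i/∂s_i = α_i − s_i = 0, so s_i* = α_i.
NE contributions = (3.2, 0.9); S = 4.1.
W^NE = (Σα)·S − ½Σα_i² = 4.1² − ½·11.05 = 11.285.
Planner sets s_i = Σα_j = 4.1 for every i, so S^SO = 2·4.1 = 8.2.
W^SO = (Σα)·S^SO − ½·2·(Σα)² = (2/2)·4.1² = 16.81.
Deadweight loss = W^SO − W^NE = 5.525.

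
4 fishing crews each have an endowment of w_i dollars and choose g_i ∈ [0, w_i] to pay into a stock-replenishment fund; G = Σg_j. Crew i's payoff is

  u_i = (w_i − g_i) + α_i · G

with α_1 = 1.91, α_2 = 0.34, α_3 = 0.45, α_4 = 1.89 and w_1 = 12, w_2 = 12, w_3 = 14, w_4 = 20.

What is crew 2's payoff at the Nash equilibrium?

∂u_i/∂g_i = α_i − 1, so crew i contributes w_i if α_i > 1, else 0.
α_i > 1 for i ∈ {1, 4}; NE contributions (12, 0, 0, 20), G = 32.
u_2 = (12 − 0) + 0.34·32 = 22.88.

22.88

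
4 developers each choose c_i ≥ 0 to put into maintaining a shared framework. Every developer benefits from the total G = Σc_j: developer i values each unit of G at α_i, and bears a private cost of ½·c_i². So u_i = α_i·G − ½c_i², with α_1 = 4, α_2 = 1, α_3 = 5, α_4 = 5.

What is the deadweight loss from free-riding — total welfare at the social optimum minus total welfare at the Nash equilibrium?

Developer i's FOC: ∂u_i/∂c_i = α_i − c_i = 0, so c_i* = α_i.
NE contributions = (4, 1, 5, 5); G = 15.
W^NE = (Σα)·G − ½Σα_i² = 15² − ½·67 = 191.5.
Planner sets c_i = Σα_j = 15 for every i, so G^SO = 4·15 = 60.
W^SO = (Σα)·G^SO − ½·4·(Σα)² = (4/2)·15² = 450.
Deadweight loss = W^SO − W^NE = 258.5.

258.5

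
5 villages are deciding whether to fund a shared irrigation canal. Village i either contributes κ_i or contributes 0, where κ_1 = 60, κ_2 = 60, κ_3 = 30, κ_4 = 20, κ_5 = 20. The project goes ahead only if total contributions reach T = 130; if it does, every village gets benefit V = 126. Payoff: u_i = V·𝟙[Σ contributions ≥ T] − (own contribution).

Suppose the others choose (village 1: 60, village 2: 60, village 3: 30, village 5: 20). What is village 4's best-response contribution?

Others' total = 170 ≥ 130; contributing adds cost 20 for no extra benefit.
Best response: 0.

0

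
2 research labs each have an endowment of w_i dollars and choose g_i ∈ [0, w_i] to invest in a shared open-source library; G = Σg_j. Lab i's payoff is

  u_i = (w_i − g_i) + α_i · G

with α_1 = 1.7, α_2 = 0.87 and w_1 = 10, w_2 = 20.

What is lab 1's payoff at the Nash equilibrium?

∂u_i/∂g_i = α_i − 1, so lab i contributes w_i if α_i > 1, else 0.
α_i > 1 for i ∈ {1}; NE contributions (10, 0), G = 10.
u_1 = (10 − 10) + 1.7·10 = 17.

17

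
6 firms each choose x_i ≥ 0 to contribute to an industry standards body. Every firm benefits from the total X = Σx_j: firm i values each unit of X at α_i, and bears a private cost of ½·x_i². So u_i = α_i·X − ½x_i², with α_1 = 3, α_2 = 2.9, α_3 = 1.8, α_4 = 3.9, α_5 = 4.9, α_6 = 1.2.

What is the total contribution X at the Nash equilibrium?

Firm i's FOC: ∂u_i/∂x_i = α_i − x_i = 0, so x_i* = α_i.
NE contributions = (3, 2.9, 1.8, 3.9, 4.9, 1.2); X = 17.7.

17.7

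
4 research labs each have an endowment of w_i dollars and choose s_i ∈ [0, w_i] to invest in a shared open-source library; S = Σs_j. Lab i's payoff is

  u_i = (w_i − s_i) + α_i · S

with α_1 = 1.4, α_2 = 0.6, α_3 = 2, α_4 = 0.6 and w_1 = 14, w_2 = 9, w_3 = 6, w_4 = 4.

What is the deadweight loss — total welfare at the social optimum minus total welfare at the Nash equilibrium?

∂u_i/∂s_i = α_i − 1, so lab i contributes w_i if α_i > 1, else 0.
α_i > 1 for i ∈ {1, 3}; NE contributions (14, 0, 6, 0), S = 20.
W^NE = Σw_i − S^NE + (Σα_i)·S^NE = 33 + 3.6·20 = 105.
Planner: ∂(Σu_j)/∂s_i = Σα_j − 1 = 3.6 > 0, so everyone contributes w_i; S^SO = 33, W^SO = 33 + 3.6·33 = 151.8.
Deadweight loss = 46.8.

46.8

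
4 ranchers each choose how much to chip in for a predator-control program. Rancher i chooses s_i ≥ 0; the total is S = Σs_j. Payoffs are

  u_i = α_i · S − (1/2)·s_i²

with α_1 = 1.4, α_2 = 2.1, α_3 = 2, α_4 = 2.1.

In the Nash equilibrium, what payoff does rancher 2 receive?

13.755

Rancher i's FOC: ∂u_i/∂s_i = α_i − s_i = 0, so s_i* = α_i.
NE contributions = (1.4, 2.1, 2, 2.1); S = 7.6.
u_2 = α_2·S − ½·(s_2)² = 2.1·7.6 − ½·2.1² = 13.755.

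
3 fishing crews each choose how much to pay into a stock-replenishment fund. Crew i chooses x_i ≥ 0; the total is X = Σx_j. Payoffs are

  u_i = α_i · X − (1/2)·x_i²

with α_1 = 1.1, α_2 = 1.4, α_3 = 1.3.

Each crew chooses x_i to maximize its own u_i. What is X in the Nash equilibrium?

Crew i's FOC: ∂u_i/∂x_i = α_i − x_i = 0, so x_i* = α_i.
NE contributions = (1.1, 1.4, 1.3); X = 3.8.

3.8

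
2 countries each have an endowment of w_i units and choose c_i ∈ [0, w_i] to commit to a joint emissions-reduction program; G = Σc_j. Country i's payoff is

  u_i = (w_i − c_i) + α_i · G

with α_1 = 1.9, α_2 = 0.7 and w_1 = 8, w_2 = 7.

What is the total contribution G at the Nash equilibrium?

∂u_i/∂c_i = α_i − 1, so country i contributes w_i if α_i > 1, else 0.
α_i > 1 for i ∈ {1}; NE contributions (8, 0), G = 8.

8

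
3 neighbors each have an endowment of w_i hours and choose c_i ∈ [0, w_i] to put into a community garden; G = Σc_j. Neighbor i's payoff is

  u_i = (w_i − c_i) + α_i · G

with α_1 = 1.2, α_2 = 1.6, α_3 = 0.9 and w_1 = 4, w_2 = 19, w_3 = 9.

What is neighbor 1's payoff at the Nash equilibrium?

27.6

∂u_i/∂c_i = α_i − 1, so neighbor i contributes w_i if α_i > 1, else 0.
α_i > 1 for i ∈ {1, 2}; NE contributions (4, 19, 0), G = 23.
u_1 = (4 − 4) + 1.2·23 = 27.6.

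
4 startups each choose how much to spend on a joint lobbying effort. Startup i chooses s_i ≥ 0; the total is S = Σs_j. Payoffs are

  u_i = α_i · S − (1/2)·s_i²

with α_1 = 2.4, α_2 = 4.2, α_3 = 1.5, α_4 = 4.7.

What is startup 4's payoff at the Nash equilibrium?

Startup i's FOC: ∂u_i/∂s_i = α_i − s_i = 0, so s_i* = α_i.
NE contributions = (2.4, 4.2, 1.5, 4.7); S = 12.8.
u_4 = α_4·S − ½·(s_4)² = 4.7·12.8 − ½·4.7² = 49.115.

49.115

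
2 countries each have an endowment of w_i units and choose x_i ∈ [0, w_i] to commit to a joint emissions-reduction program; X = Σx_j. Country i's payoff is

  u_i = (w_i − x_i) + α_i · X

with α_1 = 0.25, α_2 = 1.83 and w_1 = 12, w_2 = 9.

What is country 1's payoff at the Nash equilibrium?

14.25

∂u_i/∂x_i = α_i − 1, so country i contributes w_i if α_i > 1, else 0.
α_i > 1 for i ∈ {2}; NE contributions (0, 9), X = 9.
u_1 = (12 − 0) + 0.25·9 = 14.25.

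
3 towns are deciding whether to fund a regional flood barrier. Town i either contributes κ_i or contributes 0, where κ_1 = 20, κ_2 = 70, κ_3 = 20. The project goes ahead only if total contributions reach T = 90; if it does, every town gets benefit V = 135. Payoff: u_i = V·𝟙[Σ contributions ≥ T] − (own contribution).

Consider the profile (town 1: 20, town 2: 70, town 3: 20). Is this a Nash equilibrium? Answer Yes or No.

No

Total = 110 ≥ 90: provided.
Town 1 (pledges 20, payoff 115): dropping to 0 → total 90, payoff 135. Profitable deviation.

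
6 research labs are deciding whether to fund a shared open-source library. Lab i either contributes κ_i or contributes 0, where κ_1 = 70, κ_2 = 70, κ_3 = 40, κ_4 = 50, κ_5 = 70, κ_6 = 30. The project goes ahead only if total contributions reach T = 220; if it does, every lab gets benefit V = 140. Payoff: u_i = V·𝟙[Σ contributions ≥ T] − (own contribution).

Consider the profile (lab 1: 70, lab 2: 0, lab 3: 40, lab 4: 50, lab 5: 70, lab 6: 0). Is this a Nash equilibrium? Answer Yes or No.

Yes

Total = 230 ≥ 220: provided.
Lab 1 (pledges 70, payoff 70): dropping to 0 → total 160, payoff 0. No gain.
Lab 2 (pledges 0, payoff 140): pledging 70 → total 300, payoff 70. No gain.
Lab 3 (pledges 40, payoff 100): dropping to 0 → total 190, payoff 0. No gain.
Lab 4 (pledges 50, payoff 90): dropping to 0 → total 180, payoff 0. No gain.
Lab 5 (pledges 70, payoff 70): dropping to 0 → total 160, payoff 0. No gain.
Lab 6 (pledges 0, payoff 140): pledging 30 → total 260, payoff 110. No gain.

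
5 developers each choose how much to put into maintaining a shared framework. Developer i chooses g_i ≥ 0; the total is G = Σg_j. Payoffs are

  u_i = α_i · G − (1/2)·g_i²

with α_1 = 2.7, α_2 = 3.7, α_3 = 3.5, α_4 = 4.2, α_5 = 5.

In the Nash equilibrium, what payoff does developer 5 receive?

83

Developer i's FOC: ∂u_i/∂g_i = α_i − g_i = 0, so g_i* = α_i.
NE contributions = (2.7, 3.7, 3.5, 4.2, 5); G = 19.1.
u_5 = α_5·G − ½·(g_5)² = 5·19.1 − ½·5² = 83.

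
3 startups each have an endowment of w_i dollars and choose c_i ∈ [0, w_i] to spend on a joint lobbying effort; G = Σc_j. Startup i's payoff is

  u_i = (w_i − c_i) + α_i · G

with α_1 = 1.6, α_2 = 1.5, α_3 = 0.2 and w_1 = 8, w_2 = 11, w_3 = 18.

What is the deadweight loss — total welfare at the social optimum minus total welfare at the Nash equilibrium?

41.4

∂u_i/∂c_i = α_i − 1, so startup i contributes w_i if α_i > 1, else 0.
α_i > 1 for i ∈ {1, 2}; NE contributions (8, 11, 0), G = 19.
W^NE = Σw_i − G^NE + (Σα_i)·G^NE = 37 + 2.3·19 = 80.7.
Planner: ∂(Σu_j)/∂c_i = Σα_j − 1 = 2.3 > 0, so everyone contributes w_i; G^SO = 37, W^SO = 37 + 2.3·37 = 122.1.
Deadweight loss = 41.4.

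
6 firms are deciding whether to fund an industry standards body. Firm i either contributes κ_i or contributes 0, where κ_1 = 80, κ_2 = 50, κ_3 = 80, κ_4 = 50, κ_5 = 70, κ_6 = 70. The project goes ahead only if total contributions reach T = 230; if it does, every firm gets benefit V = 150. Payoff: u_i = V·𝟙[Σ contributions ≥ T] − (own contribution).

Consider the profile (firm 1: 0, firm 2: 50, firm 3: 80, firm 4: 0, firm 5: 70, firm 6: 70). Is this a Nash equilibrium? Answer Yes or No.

Yes

Total = 270 ≥ 230: provided.
Firm 1 (pledges 0, payoff 150): pledging 80 → total 350, payoff 70. No gain.
Firm 2 (pledges 50, payoff 100): dropping to 0 → total 220, payoff 0. No gain.
Firm 3 (pledges 80, payoff 70): dropping to 0 → total 190, payoff 0. No gain.
Firm 4 (pledges 0, payoff 150): pledging 50 → total 320, payoff 100. No gain.
Firm 5 (pledges 70, payoff 80): dropping to 0 → total 200, payoff 0. No gain.
Firm 6 (pledges 70, payoff 80): dropping to 0 → total 200, payoff 0. No gain.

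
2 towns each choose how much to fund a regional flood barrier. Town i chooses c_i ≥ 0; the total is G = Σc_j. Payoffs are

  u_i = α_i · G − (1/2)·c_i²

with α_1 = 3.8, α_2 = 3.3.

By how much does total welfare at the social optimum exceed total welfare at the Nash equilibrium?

Town i's FOC: ∂u_i/∂c_i = α_i − c_i = 0, so c_i* = α_i.
NE contributions = (3.8, 3.3); G = 7.1.
W^NE = (Σα)·G − ½Σα_i² = 7.1² − ½·25.33 = 37.745.
Planner sets c_i = Σα_j = 7.1 for every i, so G^SO = 2·7.1 = 14.2.
W^SO = (Σα)·G^SO − ½·2·(Σα)² = (2/2)·7.1² = 50.41.
Deadweight loss = W^SO − W^NE = 12.665.

12.665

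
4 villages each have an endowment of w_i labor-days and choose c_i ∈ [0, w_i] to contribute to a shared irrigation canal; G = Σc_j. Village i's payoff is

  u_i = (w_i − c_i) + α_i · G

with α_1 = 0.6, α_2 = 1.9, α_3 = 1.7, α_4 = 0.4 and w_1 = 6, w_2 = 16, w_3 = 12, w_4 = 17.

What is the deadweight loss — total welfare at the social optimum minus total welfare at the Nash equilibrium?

82.8

∂u_i/∂c_i = α_i − 1, so village i contributes w_i if α_i > 1, else 0.
α_i > 1 for i ∈ {2, 3}; NE contributions (0, 16, 12, 0), G = 28.
W^NE = Σw_i − G^NE + (Σα_i)·G^NE = 51 + 3.6·28 = 151.8.
Planner: ∂(Σu_j)/∂c_i = Σα_j − 1 = 3.6 > 0, so everyone contributes w_i; G^SO = 51, W^SO = 51 + 3.6·51 = 234.6.
Deadweight loss = 82.8.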